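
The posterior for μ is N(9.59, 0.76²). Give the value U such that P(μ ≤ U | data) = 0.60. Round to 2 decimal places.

Need U with P(μ ≤ U) = 0.60: U = 9.59 + z_{0.4}·0.76.
z = 0.253; U = 9.59 + 0.253 × 0.76 = 9.78.

9.78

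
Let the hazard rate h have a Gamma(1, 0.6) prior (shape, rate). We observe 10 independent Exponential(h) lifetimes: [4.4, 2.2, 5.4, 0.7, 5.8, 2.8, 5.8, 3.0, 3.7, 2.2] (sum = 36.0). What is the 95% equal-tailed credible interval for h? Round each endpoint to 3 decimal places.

Posterior: Gamma(1+10, 0.6+36.0) = Gamma(11, 36.6) (shape, rate).
Equal-tailed 95% interval: Gamma(11, 36.6) quantiles at 0.025 and 0.975.
Posterior mean ≈ 0.301, SD ≈ 0.091; a Normal approximation gives roughly [0.123, 0.478].
Exact: lower = 0.150; upper = 0.502.

[0.150, 0.502]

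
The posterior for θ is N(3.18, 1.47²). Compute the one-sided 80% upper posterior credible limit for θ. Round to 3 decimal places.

4.417

Need U with P(θ ≤ U) = 0.80: U = 3.18 + z_{0.2}·1.47.
z = 0.842; U = 3.18 + 0.842 × 1.47 = 4.417.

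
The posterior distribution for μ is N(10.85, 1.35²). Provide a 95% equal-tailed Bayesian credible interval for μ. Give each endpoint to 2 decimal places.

[8.20, 13.50]

The posterior is symmetric, so the 95% equal-tailed interval is μ = 10.85 ± z·1.35 with z = 1.960.
Half-width: 1.960 × 1.35 = 2.65.
10.85 − 2.65 = 8.20; 10.85 + 2.65 = 13.50.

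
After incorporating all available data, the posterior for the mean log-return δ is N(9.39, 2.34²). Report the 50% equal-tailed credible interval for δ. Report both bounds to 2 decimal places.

The posterior is symmetric, so the 50% equal-tailed interval is δ = 9.39 ± z·2.34 with z = 0.674.
Half-width: 0.674 × 2.34 = 1.58.
9.39 − 1.58 = 7.81; 9.39 + 1.58 = 10.97.

[7.81, 10.97]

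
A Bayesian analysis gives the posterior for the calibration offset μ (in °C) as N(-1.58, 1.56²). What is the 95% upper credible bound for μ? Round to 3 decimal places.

0.986

Need U with P(μ ≤ U) = 0.95: U = -1.58 + z_{0.05}·1.56.
z = 1.645; U = -1.58 + 1.645 × 1.56 = 0.986.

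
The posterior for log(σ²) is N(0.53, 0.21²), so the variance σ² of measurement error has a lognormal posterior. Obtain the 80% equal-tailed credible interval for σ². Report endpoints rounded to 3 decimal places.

On the log scale the 80% interval is 0.53 ± 1.282 × 0.21 = [0.2609, 0.7991].
Exponentiate: [e^0.2609, e^0.7991] = [1.298, 2.224].

[1.298, 2.224]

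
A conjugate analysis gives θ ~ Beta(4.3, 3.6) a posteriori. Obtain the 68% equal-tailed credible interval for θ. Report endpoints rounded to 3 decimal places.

Posterior: Beta(4.3, 3.6).
Equal-tailed 68% interval: the 0.16 and 0.84 quantiles of Beta(4.3, 3.6).
Posterior mean ≈ 0.544, SD ≈ 0.167; a Normal approximation gives roughly [0.378, 0.710].
Exact: F⁻¹(0.16) = 0.368; F⁻¹(0.84) = 0.720.

[0.368, 0.720]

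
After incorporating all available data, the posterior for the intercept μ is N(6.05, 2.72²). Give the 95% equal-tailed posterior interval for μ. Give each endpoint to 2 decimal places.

The posterior is symmetric, so the 95% equal-tailed interval is μ = 6.05 ± z·2.72 with z = 1.960.
Half-width: 1.960 × 2.72 = 5.33.
6.05 − 5.33 = 0.72; 6.05 + 5.33 = 11.38.

[0.72, 11.38]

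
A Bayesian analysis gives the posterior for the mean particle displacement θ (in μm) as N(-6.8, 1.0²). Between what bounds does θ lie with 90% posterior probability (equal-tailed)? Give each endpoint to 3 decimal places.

[-8.445, -5.155]

The posterior is symmetric, so the 90% equal-tailed interval is θ = -6.8 ± z·1.0 with z = 1.645.
Half-width: 1.645 × 1.0 = 1.645.
-6.8 − 1.645 = -8.445; -6.8 + 1.645 = -5.155.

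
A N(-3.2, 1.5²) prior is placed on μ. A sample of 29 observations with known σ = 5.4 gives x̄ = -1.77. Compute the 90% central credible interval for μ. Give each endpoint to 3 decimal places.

Posterior precision = 1/1.5² + 29/5.4² = 0.4444 + 0.9945 = 1.4390, so posterior SD = 0.8336.
Posterior mean = (-3.2/1.5² + 29·-1.77/5.4²) / 1.4390 = -2.2117.
Interval: -2.2117 ± 1.645 × 0.8336 → [-3.583, -0.840].

[-3.583, -0.840]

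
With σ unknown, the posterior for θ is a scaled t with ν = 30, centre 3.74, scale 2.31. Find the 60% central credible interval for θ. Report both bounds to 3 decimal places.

The t_30 distribution is symmetric; the 60% interval is 3.74 ± t·2.31 with t_{0.8,30} = 0.854.
Half-width: 0.854 × 2.31 = 1.972.
3.74 − 1.972 = 1.768; 3.74 + 1.972 = 5.712.

[1.768, 5.712]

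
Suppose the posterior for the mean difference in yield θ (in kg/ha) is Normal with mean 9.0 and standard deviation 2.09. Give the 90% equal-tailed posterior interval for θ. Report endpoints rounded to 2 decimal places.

The posterior is symmetric, so the 90% equal-tailed interval is θ = 9.0 ± z·2.09 with z = 1.645.
Half-width: 1.645 × 2.09 = 3.44.
9.0 − 3.44 = 5.56; 9.0 + 3.44 = 12.44.

[5.56, 12.44]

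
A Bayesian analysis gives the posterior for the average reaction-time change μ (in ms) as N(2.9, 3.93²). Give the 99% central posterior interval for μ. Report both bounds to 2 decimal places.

[-7.22, 13.02]

The posterior is symmetric, so the 99% equal-tailed interval is μ = 2.9 ± z·3.93 with z = 2.576.
Half-width: 2.576 × 3.93 = 10.12.
2.9 − 10.12 = -7.22; 2.9 + 10.12 = 13.02.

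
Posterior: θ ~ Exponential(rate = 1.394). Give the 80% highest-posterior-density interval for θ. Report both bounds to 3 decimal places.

The exponential density is strictly decreasing on [0, ∞), so the HPD interval is anchored at 0: [0, q] with P(θ ≤ q) = 0.80.
q = −ln(1 − 0.80) / 1.394 = 1.6094 / 1.394 = 1.155.

[0.000, 1.155]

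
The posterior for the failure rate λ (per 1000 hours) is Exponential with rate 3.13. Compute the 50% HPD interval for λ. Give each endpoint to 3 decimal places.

[0.000, 0.221]

The exponential density is strictly decreasing on [0, ∞), so the HPD interval is anchored at 0: [0, q] with P(λ ≤ q) = 0.50.
q = −ln(1 − 0.50) / 3.13 = 0.6931 / 3.13 = 0.221.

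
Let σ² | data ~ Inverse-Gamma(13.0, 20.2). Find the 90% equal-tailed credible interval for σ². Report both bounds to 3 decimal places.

[1.039, 2.627]

Inverse-Gamma(13.0, 20.2) quantiles: F⁻¹(0.05) and F⁻¹(0.95).
Equivalently, 1/σ² ~ Gamma(13.0, rate = 20.2); invert its 0.95 and 0.05 quantiles.
Posterior mean ≈ 1.683, SD ≈ 0.508; a Normal approximation gives roughly [0.848, 2.518].
Exact: lower = 1.039; upper = 2.627.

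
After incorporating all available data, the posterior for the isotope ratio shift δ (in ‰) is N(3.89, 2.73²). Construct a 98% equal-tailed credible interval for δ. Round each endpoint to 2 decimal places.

[-2.46, 10.24]

The posterior is symmetric, so the 98% equal-tailed interval is δ = 3.89 ± z·2.73 with z = 2.326.
Half-width: 2.326 × 2.73 = 6.35.
3.89 − 6.35 = -2.46; 3.89 + 6.35 = 10.24.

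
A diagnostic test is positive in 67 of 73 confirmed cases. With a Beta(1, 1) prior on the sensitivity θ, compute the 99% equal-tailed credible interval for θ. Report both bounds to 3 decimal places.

Posterior: Beta(1+67, 1+6) = Beta(68, 7).
Equal-tailed 99% interval: the 0.005 and 0.995 quantiles of Beta(68, 7).
Posterior mean ≈ 0.907, SD ≈ 0.033; a Normal approximation gives roughly [0.821, 0.993].
Exact: F⁻¹(0.005) = 0.802; F⁻¹(0.995) = 0.972.

[0.802, 0.972]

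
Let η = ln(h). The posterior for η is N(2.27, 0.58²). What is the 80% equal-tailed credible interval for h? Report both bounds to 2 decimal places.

On the log scale the 80% interval is 2.27 ± 1.282 × 0.58 = [1.5267, 3.0133].
Exponentiate: [e^1.5267, e^3.0133] = [4.60, 20.35].

[4.60, 20.35]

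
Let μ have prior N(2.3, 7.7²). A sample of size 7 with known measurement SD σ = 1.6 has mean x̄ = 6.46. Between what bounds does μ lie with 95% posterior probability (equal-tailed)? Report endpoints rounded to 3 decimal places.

Posterior precision = 1/7.7² + 7/1.6² = 0.0169 + 2.7344 = 2.7512, so posterior SD = 0.6029.
Posterior mean = (2.3/7.7² + 7·6.46/1.6²) / 2.7512 = 6.4345.
Interval: 6.4345 ± 1.960 × 0.6029 → [5.253, 7.616].

[5.253, 7.616]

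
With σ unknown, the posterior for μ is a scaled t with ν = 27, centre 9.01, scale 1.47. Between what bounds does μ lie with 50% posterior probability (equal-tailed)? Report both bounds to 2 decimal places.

[8.00, 10.02]

The t_27 distribution is symmetric; the 50% interval is 9.01 ± t·1.47 with t_{0.75,27} = 0.684.
Half-width: 0.684 × 1.47 = 1.01.
9.01 − 1.01 = 8.00; 9.01 + 1.01 = 10.02.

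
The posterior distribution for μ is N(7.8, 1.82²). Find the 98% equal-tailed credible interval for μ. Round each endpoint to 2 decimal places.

The posterior is symmetric, so the 98% equal-tailed interval is μ = 7.8 ± z·1.82 with z = 2.326.
Half-width: 2.326 × 1.82 = 4.23.
7.8 − 4.23 = 3.57; 7.8 + 4.23 = 12.03.

[3.57, 12.03]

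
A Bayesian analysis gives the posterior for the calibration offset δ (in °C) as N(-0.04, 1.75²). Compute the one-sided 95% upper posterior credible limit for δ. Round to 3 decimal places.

2.838

Need U with P(δ ≤ U) = 0.95: U = -0.04 + z_{0.05}·1.75.
z = 1.645; U = -0.04 + 1.645 × 1.75 = 2.838.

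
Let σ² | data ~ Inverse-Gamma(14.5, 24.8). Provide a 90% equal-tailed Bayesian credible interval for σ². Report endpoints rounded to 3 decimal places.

[1.165, 2.801]

Inverse-Gamma(14.5, 24.8) quantiles: F⁻¹(0.05) and F⁻¹(0.95).
Equivalently, 1/σ² ~ Gamma(14.5, rate = 24.8); invert its 0.95 and 0.05 quantiles.
Posterior mean ≈ 1.837, SD ≈ 0.520; a Normal approximation gives roughly [0.982, 2.692].
Exact: lower = 1.165; upper = 2.801.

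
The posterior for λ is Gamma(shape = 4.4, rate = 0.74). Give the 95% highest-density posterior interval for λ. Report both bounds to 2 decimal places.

The posterior is unimodal and skewed, so the HPD interval has equal density at both endpoints and is the shortest 95% interval.
Solving f(1.22) = f(11.55) with F(11.55) − F(1.22) = 0.95 gives [1.22, 11.55].
For comparison, the equal-tailed interval is [1.75, 12.65]; the HPD is narrower and shifted toward the mode.

[1.22, 11.55]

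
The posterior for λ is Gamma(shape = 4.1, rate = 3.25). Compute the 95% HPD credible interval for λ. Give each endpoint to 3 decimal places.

The posterior is unimodal and skewed, so the HPD interval has equal density at both endpoints and is the shortest 95% interval.
Solving f(0.233) = f(2.492) with F(2.492) − F(0.233) = 0.95 gives [0.233, 2.492].
For comparison, the equal-tailed interval is [0.351, 2.744]; the HPD is narrower and shifted toward the mode.

[0.233, 2.492]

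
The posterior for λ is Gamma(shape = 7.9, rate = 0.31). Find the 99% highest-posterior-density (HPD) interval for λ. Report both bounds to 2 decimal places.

[6.79, 52.17]

The posterior is unimodal and skewed, so the HPD interval has equal density at both endpoints and is the shortest 99% interval.
Solving f(6.79) = f(52.17) with F(52.17) − F(6.79) = 0.99 gives [6.79, 52.17].
For comparison, the equal-tailed interval is [8.12, 54.80]; the HPD is narrower and shifted toward the mode.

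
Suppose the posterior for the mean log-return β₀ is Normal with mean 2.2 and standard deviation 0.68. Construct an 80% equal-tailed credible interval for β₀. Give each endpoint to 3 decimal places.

[1.329, 3.071]

The posterior is symmetric, so the 80% equal-tailed interval is β₀ = 2.2 ± z·0.68 with z = 1.282.
Half-width: 1.282 × 0.68 = 0.871.
2.2 − 0.871 = 1.329; 2.2 + 0.871 = 3.071.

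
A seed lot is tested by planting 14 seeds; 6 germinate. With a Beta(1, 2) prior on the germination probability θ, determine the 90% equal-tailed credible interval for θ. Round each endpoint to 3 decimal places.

[0.227, 0.609]

Posterior: Beta(1+6, 2+8) = Beta(7, 10).
Equal-tailed 90% interval: the 0.05 and 0.95 quantiles of Beta(7, 10).
Posterior mean ≈ 0.412, SD ≈ 0.116; a Normal approximation gives roughly [0.221, 0.603].
Exact: F⁻¹(0.05) = 0.227; F⁻¹(0.95) = 0.609.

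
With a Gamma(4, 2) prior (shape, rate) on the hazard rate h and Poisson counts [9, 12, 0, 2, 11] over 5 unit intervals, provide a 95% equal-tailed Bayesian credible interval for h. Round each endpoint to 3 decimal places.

Posterior: Gamma(4+34, 2+5) = Gamma(38, 7) (shape, rate).
Equal-tailed 95% interval: Gamma(38, 7) quantiles at 0.025 and 0.975.
Posterior mean ≈ 5.429, SD ≈ 0.881; a Normal approximation gives roughly [3.703, 7.155].
Exact: lower = 3.842; upper = 7.286.

[3.842, 7.286]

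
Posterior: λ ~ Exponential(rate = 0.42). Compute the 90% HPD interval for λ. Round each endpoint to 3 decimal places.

[0.000, 5.482]

The exponential density is strictly decreasing on [0, ∞), so the HPD interval is anchored at 0: [0, q] with P(λ ≤ q) = 0.90.
q = −ln(1 − 0.90) / 0.42 = 2.3026 / 0.42 = 5.482.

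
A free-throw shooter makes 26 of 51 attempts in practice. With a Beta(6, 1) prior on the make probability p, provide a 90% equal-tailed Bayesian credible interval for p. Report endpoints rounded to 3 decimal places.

Posterior: Beta(6+26, 1+25) = Beta(32, 26).
Equal-tailed 90% interval: the 0.05 and 0.95 quantiles of Beta(32, 26).
Posterior mean ≈ 0.552, SD ≈ 0.065; a Normal approximation gives roughly [0.445, 0.658].
Exact: F⁻¹(0.05) = 0.444; F⁻¹(0.95) = 0.657.

[0.444, 0.657]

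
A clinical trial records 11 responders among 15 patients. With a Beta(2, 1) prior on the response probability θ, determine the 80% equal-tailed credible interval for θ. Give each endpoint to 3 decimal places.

Posterior: Beta(2+11, 1+4) = Beta(13, 5).
Equal-tailed 80% interval: the 0.1 and 0.9 quantiles of Beta(13, 5).
Posterior mean ≈ 0.722, SD ≈ 0.103; a Normal approximation gives roughly [0.591, 0.854].
Exact: F⁻¹(0.1) = 0.584; F⁻¹(0.9) = 0.849.

[0.584, 0.849]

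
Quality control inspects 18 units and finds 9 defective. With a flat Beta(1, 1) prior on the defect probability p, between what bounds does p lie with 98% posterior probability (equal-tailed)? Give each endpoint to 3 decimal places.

Posterior: Beta(1+9, 1+9) = Beta(10, 10).
Equal-tailed 98% interval: the 0.01 and 0.99 quantiles of Beta(10, 10).
Posterior mean ≈ 0.500, SD ≈ 0.109; a Normal approximation gives roughly [0.246, 0.754].
Exact: F⁻¹(0.01) = 0.254; F⁻¹(0.99) = 0.746.

[0.254, 0.746]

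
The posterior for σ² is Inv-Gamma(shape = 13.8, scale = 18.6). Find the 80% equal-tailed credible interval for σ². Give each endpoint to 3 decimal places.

[0.993, 1.999]

Inverse-Gamma(13.8, 18.6) quantiles: F⁻¹(0.1) and F⁻¹(0.9).
Equivalently, 1/σ² ~ Gamma(13.8, rate = 18.6); invert its 0.9 and 0.1 quantiles.
Posterior mean ≈ 1.453, SD ≈ 0.423; a Normal approximation gives roughly [0.911, 1.995].
Exact: lower = 0.993; upper = 1.999.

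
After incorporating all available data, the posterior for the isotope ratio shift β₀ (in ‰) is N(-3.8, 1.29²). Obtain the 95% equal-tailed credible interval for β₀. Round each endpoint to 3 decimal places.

The posterior is symmetric, so the 95% equal-tailed interval is β₀ = -3.8 ± z·1.29 with z = 1.960.
Half-width: 1.960 × 1.29 = 2.528.
-3.8 − 2.528 = -6.328; -3.8 + 2.528 = -1.272.

[-6.328, -1.272]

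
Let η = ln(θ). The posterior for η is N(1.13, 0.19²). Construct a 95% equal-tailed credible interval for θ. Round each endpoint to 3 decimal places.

On the log scale the 95% interval is 1.13 ± 1.960 × 0.19 = [0.7576, 1.5024].
Exponentiate: [e^0.7576, e^1.5024] = [2.133, 4.492].

[2.133, 4.492]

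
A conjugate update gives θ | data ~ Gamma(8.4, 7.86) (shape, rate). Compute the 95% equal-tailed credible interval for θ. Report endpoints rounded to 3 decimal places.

[0.473, 1.903]

Posterior: Gamma(shape 8.4, rate 7.86).
Equal-tailed 95% interval: Gamma(8.4, 7.86) quantiles at 0.025 and 0.975.
Posterior mean ≈ 1.069, SD ≈ 0.369; a Normal approximation gives roughly [0.346, 1.791].
Exact: lower = 0.473; upper = 1.903.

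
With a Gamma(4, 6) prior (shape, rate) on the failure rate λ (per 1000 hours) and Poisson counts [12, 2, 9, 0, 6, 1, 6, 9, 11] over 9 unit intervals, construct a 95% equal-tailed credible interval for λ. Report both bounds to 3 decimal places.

[3.052, 5.074]

Posterior: Gamma(4+56, 6+9) = Gamma(60, 15) (shape, rate).
Equal-tailed 95% interval: Gamma(60, 15) quantiles at 0.025 and 0.975.
Posterior mean ≈ 4.000, SD ≈ 0.516; a Normal approximation gives roughly [2.988, 5.012].
Exact: lower = 3.052; upper = 5.074.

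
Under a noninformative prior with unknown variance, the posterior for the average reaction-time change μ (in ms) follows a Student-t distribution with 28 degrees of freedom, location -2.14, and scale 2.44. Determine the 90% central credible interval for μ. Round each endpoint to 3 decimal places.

The t_28 distribution is symmetric; the 90% interval is -2.14 ± t·2.44 with t_{0.95,28} = 1.701.
Half-width: 1.701 × 2.44 = 4.151.
-2.14 − 4.151 = -6.291; -2.14 + 4.151 = 2.011.

[-6.291, 2.011]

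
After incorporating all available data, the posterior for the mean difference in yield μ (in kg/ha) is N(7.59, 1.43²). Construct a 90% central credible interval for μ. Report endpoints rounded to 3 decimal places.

[5.238, 9.942]

The posterior is symmetric, so the 90% equal-tailed interval is μ = 7.59 ± z·1.43 with z = 1.645.
Half-width: 1.645 × 1.43 = 2.352.
7.59 − 2.352 = 5.238; 7.59 + 2.352 = 9.942.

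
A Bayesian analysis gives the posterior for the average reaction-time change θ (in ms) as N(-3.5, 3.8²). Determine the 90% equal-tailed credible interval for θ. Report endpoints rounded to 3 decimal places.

[-9.750, 2.750]

The posterior is symmetric, so the 90% equal-tailed interval is θ = -3.5 ± z·3.8 with z = 1.645.
Half-width: 1.645 × 3.8 = 6.250.
-3.5 − 6.250 = -9.750; -3.5 + 6.250 = 2.750.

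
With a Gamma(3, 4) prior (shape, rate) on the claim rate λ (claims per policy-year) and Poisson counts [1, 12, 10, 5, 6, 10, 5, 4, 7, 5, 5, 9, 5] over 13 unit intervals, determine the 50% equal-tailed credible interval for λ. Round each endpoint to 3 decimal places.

Posterior: Gamma(3+84, 4+13) = Gamma(87, 17) (shape, rate).
Equal-tailed 50% interval: Gamma(87, 17) quantiles at 0.25 and 0.75.
Posterior mean ≈ 5.118, SD ≈ 0.549; a Normal approximation gives roughly [4.748, 5.488].
Exact: lower = 4.738; upper = 5.476.

[4.738, 5.476]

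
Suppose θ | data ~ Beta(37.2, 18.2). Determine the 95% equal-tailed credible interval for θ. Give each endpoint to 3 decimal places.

Posterior: Beta(37.2, 18.2).
Equal-tailed 95% interval: the 0.025 and 0.975 quantiles of Beta(37.2, 18.2).
Posterior mean ≈ 0.671, SD ≈ 0.063; a Normal approximation gives roughly [0.549, 0.794].
Exact: F⁻¹(0.025) = 0.544; F⁻¹(0.975) = 0.788.

[0.544, 0.788]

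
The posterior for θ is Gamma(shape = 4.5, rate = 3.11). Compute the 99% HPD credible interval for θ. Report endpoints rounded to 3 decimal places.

[0.180, 3.526]

The posterior is unimodal and skewed, so the HPD interval has equal density at both endpoints and is the shortest 99% interval.
Solving f(0.180) = f(3.526) with F(3.526) − F(0.180) = 0.99 gives [0.180, 3.526].
For comparison, the equal-tailed interval is [0.279, 3.793]; the HPD is narrower and shifted toward the mode.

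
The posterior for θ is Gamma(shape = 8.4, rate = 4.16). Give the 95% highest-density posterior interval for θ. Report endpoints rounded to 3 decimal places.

[0.777, 3.407]

The posterior is unimodal and skewed, so the HPD interval has equal density at both endpoints and is the shortest 95% interval.
Solving f(0.777) = f(3.407) with F(3.407) − F(0.777) = 0.95 gives [0.777, 3.407].
For comparison, the equal-tailed interval is [0.893, 3.596]; the HPD is narrower and shifted toward the mode.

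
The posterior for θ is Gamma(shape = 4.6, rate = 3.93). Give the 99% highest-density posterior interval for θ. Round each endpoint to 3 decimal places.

[0.152, 2.831]

The posterior is unimodal and skewed, so the HPD interval has equal density at both endpoints and is the shortest 99% interval.
Solving f(0.152) = f(2.831) with F(2.831) − F(0.152) = 0.99 gives [0.152, 2.831].
For comparison, the equal-tailed interval is [0.231, 3.042]; the HPD is narrower and shifted toward the mode.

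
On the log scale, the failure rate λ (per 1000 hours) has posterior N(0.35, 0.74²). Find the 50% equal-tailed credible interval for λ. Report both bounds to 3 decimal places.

[0.861, 2.338]

On the log scale the 50% interval is 0.35 ± 0.674 × 0.74 = [-0.1491, 0.8491].
Exponentiate: [e^-0.1491, e^0.8491] = [0.861, 2.338].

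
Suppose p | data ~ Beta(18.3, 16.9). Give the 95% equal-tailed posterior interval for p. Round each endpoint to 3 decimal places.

Posterior: Beta(18.3, 16.9).
Equal-tailed 95% interval: the 0.025 and 0.975 quantiles of Beta(18.3, 16.9).
Posterior mean ≈ 0.520, SD ≈ 0.083; a Normal approximation gives roughly [0.357, 0.683].
Exact: F⁻¹(0.025) = 0.357; F⁻¹(0.975) = 0.681.

[0.357, 0.681]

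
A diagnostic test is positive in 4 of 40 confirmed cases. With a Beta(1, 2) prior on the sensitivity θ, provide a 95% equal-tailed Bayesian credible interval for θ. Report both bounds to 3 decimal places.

Posterior: Beta(1+4, 2+36) = Beta(5, 38).
Equal-tailed 95% interval: the 0.025 and 0.975 quantiles of Beta(5, 38).
Posterior mean ≈ 0.116, SD ≈ 0.048; a Normal approximation gives roughly [0.022, 0.211].
Exact: F⁻¹(0.025) = 0.040; F⁻¹(0.975) = 0.226.

[0.040, 0.226]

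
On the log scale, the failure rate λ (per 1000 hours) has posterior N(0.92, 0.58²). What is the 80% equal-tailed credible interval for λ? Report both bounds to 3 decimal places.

[1.193, 5.277]

On the log scale the 80% interval is 0.92 ± 1.282 × 0.58 = [0.1767, 1.6633].
Exponentiate: [e^0.1767, e^1.6633] = [1.193, 5.277].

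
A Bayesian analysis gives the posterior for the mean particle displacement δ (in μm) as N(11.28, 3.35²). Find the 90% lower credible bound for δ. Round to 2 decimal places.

6.99

Need L with P(δ ≥ L) = 0.90: L = 11.28 − z_{0.1}·3.35.
z = 1.282; L = 11.28 − 1.282 × 3.35 = 6.99.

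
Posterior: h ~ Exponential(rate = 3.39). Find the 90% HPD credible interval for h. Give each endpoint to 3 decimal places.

[0.000, 0.679]

The exponential density is strictly decreasing on [0, ∞), so the HPD interval is anchored at 0: [0, q] with P(h ≤ q) = 0.90.
q = −ln(1 − 0.90) / 3.39 = 2.3026 / 3.39 = 0.679.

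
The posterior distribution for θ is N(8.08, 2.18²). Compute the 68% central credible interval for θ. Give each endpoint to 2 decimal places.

The posterior is symmetric, so the 68% equal-tailed interval is θ = 8.08 ± z·2.18 with z = 0.994.
Half-width: 0.994 × 2.18 = 2.17.
8.08 − 2.17 = 5.91; 8.08 + 2.17 = 10.25.

[5.91, 10.25]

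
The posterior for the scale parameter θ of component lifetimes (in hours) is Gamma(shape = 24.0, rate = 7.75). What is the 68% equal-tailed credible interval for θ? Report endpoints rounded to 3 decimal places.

[2.472, 3.721]

Posterior: Gamma(shape 24.0, rate 7.75).
Equal-tailed 68% interval: Gamma(24.0, 7.75) quantiles at 0.16 and 0.84.
Posterior mean ≈ 3.097, SD ≈ 0.632; a Normal approximation gives roughly [2.468, 3.725].
Exact: lower = 2.472; upper = 3.721.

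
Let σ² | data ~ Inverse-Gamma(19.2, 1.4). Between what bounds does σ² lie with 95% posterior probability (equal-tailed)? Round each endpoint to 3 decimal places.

[0.049, 0.121]

Inverse-Gamma(19.2, 1.4) quantiles: F⁻¹(0.025) and F⁻¹(0.975).
Equivalently, 1/σ² ~ Gamma(19.2, rate = 1.4); invert its 0.975 and 0.025 quantiles.
Posterior mean ≈ 0.077, SD ≈ 0.019; a Normal approximation gives roughly [0.041, 0.113].
Exact: lower = 0.049; upper = 0.121.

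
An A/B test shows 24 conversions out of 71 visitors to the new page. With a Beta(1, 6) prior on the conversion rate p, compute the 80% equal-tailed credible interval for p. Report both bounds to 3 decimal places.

[0.254, 0.389]

Posterior: Beta(1+24, 6+47) = Beta(25, 53).
Equal-tailed 80% interval: the 0.1 and 0.9 quantiles of Beta(25, 53).
Posterior mean ≈ 0.321, SD ≈ 0.053; a Normal approximation gives roughly [0.253, 0.388].
Exact: F⁻¹(0.1) = 0.254; F⁻¹(0.9) = 0.389.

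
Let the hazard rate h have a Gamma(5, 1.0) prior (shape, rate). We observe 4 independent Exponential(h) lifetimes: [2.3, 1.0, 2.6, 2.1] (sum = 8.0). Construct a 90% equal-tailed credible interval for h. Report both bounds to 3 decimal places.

[0.522, 1.604]

Posterior: Gamma(5+4, 1.0+8.0) = Gamma(9, 9.0) (shape, rate).
Equal-tailed 90% interval: Gamma(9, 9.0) quantiles at 0.05 and 0.95.
Posterior mean ≈ 1.000, SD ≈ 0.333; a Normal approximation gives roughly [0.452, 1.548].
Exact: lower = 0.522; upper = 1.604.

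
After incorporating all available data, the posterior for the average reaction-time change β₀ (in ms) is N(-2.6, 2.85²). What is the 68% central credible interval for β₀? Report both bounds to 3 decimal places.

[-5.434, 0.234]

The posterior is symmetric, so the 68% equal-tailed interval is β₀ = -2.6 ± z·2.85 with z = 0.994.
Half-width: 0.994 × 2.85 = 2.834.
-2.6 − 2.834 = -5.434; -2.6 + 2.834 = 0.234.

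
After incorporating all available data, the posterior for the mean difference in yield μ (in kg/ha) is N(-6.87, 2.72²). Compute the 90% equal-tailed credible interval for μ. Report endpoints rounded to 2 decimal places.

[-11.34, -2.40]

The posterior is symmetric, so the 90% equal-tailed interval is μ = -6.87 ± z·2.72 with z = 1.645.
Half-width: 1.645 × 2.72 = 4.47.
-6.87 − 4.47 = -11.34; -6.87 + 4.47 = -2.40.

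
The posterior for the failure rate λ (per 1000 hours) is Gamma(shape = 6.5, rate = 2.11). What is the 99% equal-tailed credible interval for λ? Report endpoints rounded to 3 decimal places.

Posterior: Gamma(shape 6.5, rate 2.11).
Equal-tailed 99% interval: Gamma(6.5, 2.11) quantiles at 0.005 and 0.995.
Posterior mean ≈ 3.081, SD ≈ 1.208; a Normal approximation gives roughly [-0.032, 6.193].
Exact: lower = 0.845; upper = 7.066.

[0.845, 7.066]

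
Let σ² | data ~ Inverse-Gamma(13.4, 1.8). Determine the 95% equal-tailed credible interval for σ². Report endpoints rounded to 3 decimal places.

Inverse-Gamma(13.4, 1.8) quantiles: F⁻¹(0.025) and F⁻¹(0.975).
Equivalently, 1/σ² ~ Gamma(13.4, rate = 1.8); invert its 0.975 and 0.025 quantiles.
Posterior mean ≈ 0.145, SD ≈ 0.043; a Normal approximation gives roughly [0.061, 0.229].
Exact: lower = 0.084; upper = 0.250.

[0.084, 0.250]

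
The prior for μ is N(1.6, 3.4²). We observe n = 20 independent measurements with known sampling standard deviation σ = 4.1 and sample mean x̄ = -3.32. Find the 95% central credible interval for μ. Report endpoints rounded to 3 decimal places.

Posterior precision = 1/3.4² + 20/4.1² = 0.0865 + 1.1898 = 1.2763, so posterior SD = 0.8852.
Posterior mean = (1.6/3.4² + 20·-3.32/4.1²) / 1.2763 = -2.9865.
Interval: -2.9865 ± 1.960 × 0.8852 → [-4.721, -1.252].

[-4.721, -1.252]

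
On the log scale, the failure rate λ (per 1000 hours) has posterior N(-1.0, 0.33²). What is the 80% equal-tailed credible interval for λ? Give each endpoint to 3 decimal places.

[0.241, 0.562]

On the log scale the 80% interval is -1.0 ± 1.282 × 0.33 = [-1.4229, -0.5771].
Exponentiate: [e^-1.4229, e^-0.5771] = [0.241, 0.562].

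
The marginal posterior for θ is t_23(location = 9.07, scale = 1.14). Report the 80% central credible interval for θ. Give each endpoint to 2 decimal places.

[7.57, 10.57]

The t_23 distribution is symmetric; the 80% interval is 9.07 ± t·1.14 with t_{0.9,23} = 1.319.
Half-width: 1.319 × 1.14 = 1.50.
9.07 − 1.50 = 7.57; 9.07 + 1.50 = 10.57.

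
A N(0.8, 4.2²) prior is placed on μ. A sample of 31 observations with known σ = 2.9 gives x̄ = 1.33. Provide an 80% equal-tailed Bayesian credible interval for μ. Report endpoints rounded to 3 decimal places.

Posterior precision = 1/4.2² + 31/2.9² = 0.0567 + 3.6861 = 3.7428, so posterior SD = 0.5169.
Posterior mean = (0.8/4.2² + 31·1.33/2.9²) / 3.7428 = 1.3220.
Interval: 1.3220 ± 1.282 × 0.5169 → [0.660, 1.984].

[0.660, 1.984]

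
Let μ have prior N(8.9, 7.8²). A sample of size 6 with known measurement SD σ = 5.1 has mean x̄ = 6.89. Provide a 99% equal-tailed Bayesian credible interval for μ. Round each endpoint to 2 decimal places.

[1.84, 12.21]

Posterior precision = 1/7.8² + 6/5.1² = 0.0164 + 0.2307 = 0.2471, so posterior SD = 2.0116.
Posterior mean = (8.9/7.8² + 6·6.89/5.1²) / 0.2471 = 7.0237.
Interval: 7.0237 ± 2.576 × 2.0116 → [1.84, 12.21].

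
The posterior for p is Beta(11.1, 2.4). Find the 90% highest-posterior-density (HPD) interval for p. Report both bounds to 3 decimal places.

The posterior is unimodal and skewed, so the HPD interval has equal density at both endpoints and is the shortest 90% interval.
Solving f(0.674) = f(0.978) with F(0.978) − F(0.674) = 0.90 gives [0.674, 0.978].
For comparison, the equal-tailed interval is [0.633, 0.956]; the HPD is narrower and shifted toward the mode.

[0.674, 0.978]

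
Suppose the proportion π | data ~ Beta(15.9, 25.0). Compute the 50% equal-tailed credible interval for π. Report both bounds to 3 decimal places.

Posterior: Beta(15.9, 25.0).
Equal-tailed 50% interval: the 0.25 and 0.75 quantiles of Beta(15.9, 25.0).
Posterior mean ≈ 0.389, SD ≈ 0.075; a Normal approximation gives roughly [0.338, 0.440].
Exact: F⁻¹(0.25) = 0.336; F⁻¹(0.75) = 0.439.

[0.336, 0.439]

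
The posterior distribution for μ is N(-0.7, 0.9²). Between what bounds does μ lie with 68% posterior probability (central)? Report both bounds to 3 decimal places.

[-1.595, 0.195]

The posterior is symmetric, so the 68% equal-tailed interval is μ = -0.7 ± z·0.9 with z = 0.994.
Half-width: 0.994 × 0.9 = 0.895.
-0.7 − 0.895 = -1.595; -0.7 + 0.895 = 0.195.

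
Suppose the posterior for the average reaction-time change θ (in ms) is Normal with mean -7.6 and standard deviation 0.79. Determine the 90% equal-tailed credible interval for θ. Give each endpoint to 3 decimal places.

[-8.899, -6.301]

The posterior is symmetric, so the 90% equal-tailed interval is θ = -7.6 ± z·0.79 with z = 1.645.
Half-width: 1.645 × 0.79 = 1.299.
-7.6 − 1.299 = -8.899; -7.6 + 1.299 = -6.301.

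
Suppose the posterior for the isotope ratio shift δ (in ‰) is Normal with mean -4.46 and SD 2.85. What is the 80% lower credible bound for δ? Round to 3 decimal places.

-6.859

Need L with P(δ ≥ L) = 0.80: L = -4.46 − z_{0.2}·2.85.
z = 0.842; L = -4.46 − 0.842 × 2.85 = -6.859.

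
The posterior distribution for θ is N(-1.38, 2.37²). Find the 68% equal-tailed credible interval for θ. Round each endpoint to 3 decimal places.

The posterior is symmetric, so the 68% equal-tailed interval is θ = -1.38 ± z·2.37 with z = 0.994.
Half-width: 0.994 × 2.37 = 2.357.
-1.38 − 2.357 = -3.737; -1.38 + 2.357 = 0.977.

[-3.737, 0.977]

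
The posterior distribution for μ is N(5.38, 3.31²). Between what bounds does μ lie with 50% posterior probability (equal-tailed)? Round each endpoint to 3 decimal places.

The posterior is symmetric, so the 50% equal-tailed interval is μ = 5.38 ± z·3.31 with z = 0.674.
Half-width: 0.674 × 3.31 = 2.233.
5.38 − 2.233 = 3.147; 5.38 + 2.233 = 7.613.

[3.147, 7.613]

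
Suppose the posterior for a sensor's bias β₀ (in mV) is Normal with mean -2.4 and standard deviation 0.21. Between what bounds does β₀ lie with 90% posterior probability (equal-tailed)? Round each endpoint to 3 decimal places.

The posterior is symmetric, so the 90% equal-tailed interval is β₀ = -2.4 ± z·0.21 with z = 1.645.
Half-width: 1.645 × 0.21 = 0.345.
-2.4 − 0.345 = -2.745; -2.4 + 0.345 = -2.055.

[-2.745, -2.055]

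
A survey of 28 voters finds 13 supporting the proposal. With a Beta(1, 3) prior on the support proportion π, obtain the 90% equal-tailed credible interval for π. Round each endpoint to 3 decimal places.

[0.297, 0.582]

Posterior: Beta(1+13, 3+15) = Beta(14, 18).
Equal-tailed 90% interval: the 0.05 and 0.95 quantiles of Beta(14, 18).
Posterior mean ≈ 0.438, SD ≈ 0.086; a Normal approximation gives roughly [0.295, 0.580].
Exact: F⁻¹(0.05) = 0.297; F⁻¹(0.95) = 0.582.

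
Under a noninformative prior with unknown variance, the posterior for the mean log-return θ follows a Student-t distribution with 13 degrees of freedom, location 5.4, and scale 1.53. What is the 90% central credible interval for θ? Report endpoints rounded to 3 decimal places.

The t_13 distribution is symmetric; the 90% interval is 5.4 ± t·1.53 with t_{0.95,13} = 1.771.
Half-width: 1.771 × 1.53 = 2.710.
5.4 − 2.710 = 2.690; 5.4 + 2.710 = 8.110.

[2.690, 8.110]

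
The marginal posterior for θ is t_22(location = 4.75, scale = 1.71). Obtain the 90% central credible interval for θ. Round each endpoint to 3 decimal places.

The t_22 distribution is symmetric; the 90% interval is 4.75 ± t·1.71 with t_{0.95,22} = 1.717.
Half-width: 1.717 × 1.71 = 2.936.
4.75 − 2.936 = 1.814; 4.75 + 2.936 = 7.686.

[1.814, 7.686]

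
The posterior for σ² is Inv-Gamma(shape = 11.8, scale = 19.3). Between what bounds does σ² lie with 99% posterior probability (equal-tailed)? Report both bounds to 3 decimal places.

[0.858, 4.006]

Inverse-Gamma(11.8, 19.3) quantiles: F⁻¹(0.005) and F⁻¹(0.995).
Equivalently, 1/σ² ~ Gamma(11.8, rate = 19.3); invert its 0.995 and 0.005 quantiles.
Posterior mean ≈ 1.787, SD ≈ 0.571; a Normal approximation gives roughly [0.317, 3.257].
Exact: lower = 0.858; upper = 4.006.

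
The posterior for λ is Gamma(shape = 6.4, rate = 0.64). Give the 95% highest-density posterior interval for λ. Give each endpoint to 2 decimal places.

[3.11, 17.86]

The posterior is unimodal and skewed, so the HPD interval has equal density at both endpoints and is the shortest 95% interval.
Solving f(3.11) = f(17.86) with F(17.86) − F(3.11) = 0.95 gives [3.11, 17.86].
For comparison, the equal-tailed interval is [3.82, 19.11]; the HPD is narrower and shifted toward the mode.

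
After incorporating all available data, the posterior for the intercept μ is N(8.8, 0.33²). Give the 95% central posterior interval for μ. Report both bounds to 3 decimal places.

[8.153, 9.447]

The posterior is symmetric, so the 95% equal-tailed interval is μ = 8.8 ± z·0.33 with z = 1.960.
Half-width: 1.960 × 0.33 = 0.647.
8.8 − 0.647 = 8.153; 8.8 + 0.647 = 9.447.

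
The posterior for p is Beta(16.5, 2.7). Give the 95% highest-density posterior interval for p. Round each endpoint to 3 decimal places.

The posterior is unimodal and skewed, so the HPD interval has equal density at both endpoints and is the shortest 95% interval.
Solving f(0.708) = f(0.986) with F(0.986) − F(0.708) = 0.95 gives [0.708, 0.986].
For comparison, the equal-tailed interval is [0.677, 0.972]; the HPD is narrower and shifted toward the mode.

[0.708, 0.986]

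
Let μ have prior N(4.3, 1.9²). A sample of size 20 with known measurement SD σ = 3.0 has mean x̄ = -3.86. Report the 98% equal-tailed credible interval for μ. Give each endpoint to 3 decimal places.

Posterior precision = 1/1.9² + 20/3.0² = 0.2770 + 2.2222 = 2.4992, so posterior SD = 0.6326.
Posterior mean = (4.3/1.9² + 20·-3.86/3.0²) / 2.4992 = -2.9556.
Interval: -2.9556 ± 2.326 × 0.6326 → [-4.427, -1.484].

[-4.427, -1.484]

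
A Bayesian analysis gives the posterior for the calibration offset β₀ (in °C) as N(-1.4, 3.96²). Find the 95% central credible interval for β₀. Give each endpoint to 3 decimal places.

The posterior is symmetric, so the 95% equal-tailed interval is β₀ = -1.4 ± z·3.96 with z = 1.960.
Half-width: 1.960 × 3.96 = 7.761.
-1.4 − 7.761 = -9.161; -1.4 + 7.761 = 6.361.

[-9.161, 6.361]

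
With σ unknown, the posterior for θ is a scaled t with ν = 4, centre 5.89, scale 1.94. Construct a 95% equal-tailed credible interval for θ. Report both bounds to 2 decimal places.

[0.50, 11.28]

The t_4 distribution is symmetric; the 95% interval is 5.89 ± t·1.94 with t_{0.975,4} = 2.776.
Half-width: 2.776 × 1.94 = 5.39.
5.89 − 5.39 = 0.50; 5.89 + 5.39 = 11.28.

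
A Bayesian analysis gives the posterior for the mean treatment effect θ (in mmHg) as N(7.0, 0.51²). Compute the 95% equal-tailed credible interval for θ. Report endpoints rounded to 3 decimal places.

[6.000, 8.000]

The posterior is symmetric, so the 95% equal-tailed interval is θ = 7.0 ± z·0.51 with z = 1.960.
Half-width: 1.960 × 0.51 = 1.000.
7.0 − 1.000 = 6.000; 7.0 + 1.000 = 8.000.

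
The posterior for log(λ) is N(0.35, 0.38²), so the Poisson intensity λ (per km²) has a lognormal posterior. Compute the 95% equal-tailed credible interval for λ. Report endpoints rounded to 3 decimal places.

On the log scale the 95% interval is 0.35 ± 1.960 × 0.38 = [-0.3948, 1.0948].
Exponentiate: [e^-0.3948, e^1.0948] = [0.674, 2.989].

[0.674, 2.989]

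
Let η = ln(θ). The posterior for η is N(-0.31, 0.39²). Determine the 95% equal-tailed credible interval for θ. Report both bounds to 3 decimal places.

[0.342, 1.575]

On the log scale the 95% interval is -0.31 ± 1.960 × 0.39 = [-1.0744, 0.4544].
Exponentiate: [e^-1.0744, e^0.4544] = [0.342, 1.575].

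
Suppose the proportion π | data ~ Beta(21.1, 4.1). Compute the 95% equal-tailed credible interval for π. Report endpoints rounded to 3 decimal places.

[0.674, 0.951]

Posterior: Beta(21.1, 4.1).
Equal-tailed 95% interval: the 0.025 and 0.975 quantiles of Beta(21.1, 4.1).
Posterior mean ≈ 0.837, SD ≈ 0.072; a Normal approximation gives roughly [0.696, 0.979].
Exact: F⁻¹(0.025) = 0.674; F⁻¹(0.975) = 0.951.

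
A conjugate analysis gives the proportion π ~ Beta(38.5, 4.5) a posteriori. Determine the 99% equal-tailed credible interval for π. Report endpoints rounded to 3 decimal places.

Posterior: Beta(38.5, 4.5).
Equal-tailed 99% interval: the 0.005 and 0.995 quantiles of Beta(38.5, 4.5).
Posterior mean ≈ 0.895, SD ≈ 0.046; a Normal approximation gives roughly [0.776, 1.014].
Exact: F⁻¹(0.005) = 0.746; F⁻¹(0.995) = 0.979.

[0.746, 0.979]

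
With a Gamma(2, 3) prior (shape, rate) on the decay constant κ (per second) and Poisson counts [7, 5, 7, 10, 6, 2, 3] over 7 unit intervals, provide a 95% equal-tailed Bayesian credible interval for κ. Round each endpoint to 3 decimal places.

Posterior: Gamma(2+40, 3+7) = Gamma(42, 10) (shape, rate).
Equal-tailed 95% interval: Gamma(42, 10) quantiles at 0.025 and 0.975.
Posterior mean ≈ 4.200, SD ≈ 0.648; a Normal approximation gives roughly [2.930, 5.470].
Exact: lower = 3.027; upper = 5.562.

[3.027, 5.562]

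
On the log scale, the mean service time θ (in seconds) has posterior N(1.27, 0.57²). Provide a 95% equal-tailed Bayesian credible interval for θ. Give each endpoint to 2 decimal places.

[1.17, 10.88]

On the log scale the 95% interval is 1.27 ± 1.960 × 0.57 = [0.1528, 2.3872].
Exponentiate: [e^0.1528, e^2.3872] = [1.17, 10.88].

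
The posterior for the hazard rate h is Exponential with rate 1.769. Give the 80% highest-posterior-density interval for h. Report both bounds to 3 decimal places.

[0.000, 0.910]

The exponential density is strictly decreasing on [0, ∞), so the HPD interval is anchored at 0: [0, q] with P(h ≤ q) = 0.80.
q = −ln(1 − 0.80) / 1.769 = 1.6094 / 1.769 = 0.910.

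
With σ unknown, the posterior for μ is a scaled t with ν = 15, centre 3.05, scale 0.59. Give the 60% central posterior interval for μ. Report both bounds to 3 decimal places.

[2.539, 3.561]

The t_15 distribution is symmetric; the 60% interval is 3.05 ± t·0.59 with t_{0.8,15} = 0.866.
Half-width: 0.866 × 0.59 = 0.511.
3.05 − 0.511 = 2.539; 3.05 + 0.511 = 3.561.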